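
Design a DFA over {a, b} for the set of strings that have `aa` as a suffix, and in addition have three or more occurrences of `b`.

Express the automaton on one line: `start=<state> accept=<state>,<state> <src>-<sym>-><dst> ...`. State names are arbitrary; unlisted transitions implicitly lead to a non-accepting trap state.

start=q0 accept=q5 q0-a->q0 q0-b->q1 q1-a->q1 q1-b->q2 q2-a->q2 q2-b->q3 q3-a->q4 q3-b->q3 q4-a->q5 q4-b->q3 q5-a->q5 q5-b->q3

Handle the two conditions separately and then intersect. One (3 states) tracks how much of the suffix `aa` has currently been matched; the other (5 states) tracks the count of `b`s, saturating at 4. Each combined state is a pair, one component from each; accept when both components accept. Equivalent product states are then merged.
With 6 states:
        a   b  
>  q0   q0  q1 
   q1   q1  q2 
   q2   q2  q3 
   q3   q4  q3 
   q4   q5  q3 
 * q5   q5  q3 
(> = start, * = accepting)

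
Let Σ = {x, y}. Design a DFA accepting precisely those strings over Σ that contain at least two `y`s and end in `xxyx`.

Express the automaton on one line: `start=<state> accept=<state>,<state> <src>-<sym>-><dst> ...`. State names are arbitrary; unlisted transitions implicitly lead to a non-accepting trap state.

start=q0 accept=q5 q0-x->q0 q0-y->q1 q1-x->q2 q1-y->q1 q2-x->q3 q2-y->q1 q3-x->q3 q3-y->q4 q4-x->q5 q4-y->q1 q5-x->q3 q5-y->q1

Handle the two conditions separately and then intersect. The first has 4 states tracking the count of `y`s, saturating at 3; the second has 5 states tracking how much of the suffix `xxyx` has currently been matched. A product state is a pair (one from each), accepting exactly when both do. Equivalent product states are then merged.
A 6-state machine:
        x   y  
>  q0   q0  q1 
   q1   q2  q1 
   q2   q3  q1 
   q3   q3  q4 
   q4   q5  q1 
 * q5   q3  q1 
(> = start, * = accepting)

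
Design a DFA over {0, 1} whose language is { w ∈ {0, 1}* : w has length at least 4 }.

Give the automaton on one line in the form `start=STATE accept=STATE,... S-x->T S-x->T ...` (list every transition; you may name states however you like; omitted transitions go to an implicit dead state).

We only need to distinguish lengths 0, 1, …, 4, and '>4'. Chain s0 → s1 → s2 → s3 → s4 → s5 on every symbol, with s5 looping. Accepting states: {s4, s5}.
6 states suffice.
        0   1  
>  s0   s1  s1 
   s1   s2  s2 
   s2   s3  s3 
   s3   s4  s4 
 * s4   s5  s5 
 * s5   s5  s5 
(> = start, * = accepting)

start=s0 accept=s4,s5 s0-0->s1 s0-1->s1 s1-0->s2 s1-1->s2 s2-0->s3 s2-1->s3 s3-0->s4 s3-1->s4 s4-0->s5 s4-1->s5 s5-0->s5 s5-1->s5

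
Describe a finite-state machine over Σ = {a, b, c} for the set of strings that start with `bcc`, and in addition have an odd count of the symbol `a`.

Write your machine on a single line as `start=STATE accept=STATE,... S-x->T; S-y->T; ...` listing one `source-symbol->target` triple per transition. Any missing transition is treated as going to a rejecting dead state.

Build one automaton per condition and run them in lockstep. One (5 states) tracks whether the input so far still matches the prefix `bcc`; the other (2 states) tracks the count of `a`s modulo 2. Each combined state is a pair, one component from each; accept when both components accept.
        a   b   c  
>  q0   q1  q2  q3 
   q1   q3  q1  q1 
   q2   q1  q3  q4 
   q3   q1  q3  q3 
   q4   q1  q3  q5 
   q5   q6  q5  q5 
 * q6   q5  q6  q6 
(> = start, * = accepting)

start=q0; accept=q6; q0-a->q1; q0-b->q2; q0-c->q3; q1-a->q3; q1-b->q1; q1-c->q1; q2-a->q1; q2-b->q3; q2-c->q4; q3-a->q1; q3-b->q3; q3-c->q3; q4-a->q1; q4-b->q3; q4-c->q5; q5-a->q6; q5-b->q5; q5-c->q5; q6-a->q5; q6-b->q6; q6-c->q6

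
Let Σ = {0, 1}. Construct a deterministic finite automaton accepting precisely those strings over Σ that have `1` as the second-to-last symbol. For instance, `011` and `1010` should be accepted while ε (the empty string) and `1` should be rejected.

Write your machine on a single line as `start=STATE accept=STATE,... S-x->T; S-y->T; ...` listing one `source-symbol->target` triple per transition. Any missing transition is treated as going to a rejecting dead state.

Because acceptance depends on a position counted from the end, the machine has to buffer the most recent 2 symbols. Make each state the string of the last up-to-2 symbols read; on input `x` shift the window left and append `x`. Accept when the buffered window has length 2 and begins with `1`.
7 states suffice.
        0   1  
>  S0   S1  S2 
   S1   S3  S4 
   S2   S5  S6 
   S3   S3  S4 
   S4   S5  S6 
 * S5   S3  S4 
 * S6   S5  S6 
(> = start, * = accepting)

start=S0; accept=S5,S6; S0-0->S1; S0-1->S2; S1-0->S3; S1-1->S4; S2-0->S5; S2-1->S6; S3-0->S3; S3-1->S4; S4-0->S5; S4-1->S6; S5-0->S3; S5-1->S4; S6-0->S5; S6-1->S6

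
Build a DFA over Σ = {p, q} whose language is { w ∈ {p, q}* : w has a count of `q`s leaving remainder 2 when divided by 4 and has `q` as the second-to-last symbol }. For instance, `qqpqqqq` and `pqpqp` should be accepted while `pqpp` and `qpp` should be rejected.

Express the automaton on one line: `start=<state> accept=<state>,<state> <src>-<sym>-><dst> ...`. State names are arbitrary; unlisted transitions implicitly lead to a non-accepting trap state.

start=s0 accept=s3,s5 s0-p->s0 s0-q->s1 s1-p->s2 s1-q->s3 s2-p->s2 s2-q->s4 s3-p->s5 s3-q->s6 s4-p->s5 s4-q->s6 s5-p->s7 s5-q->s6 s6-p->s6 s6-q->s0 s7-p->s7 s7-q->s6

Handle the two conditions separately and then intersect. The first has 4 states tracking the count of `q`s modulo 4; the second has 7 states tracking the last 2 symbols read. A product state is a pair (one from each), accepting exactly when both do. Minimizing collapses redundant product states.
8 states suffice.
        p   q  
>  s0   s0  s1 
   s1   s2  s3 
   s2   s2  s4 
 * s3   s5  s6 
   s4   s5  s6 
 * s5   s7  s6 
   s6   s6  s0 
   s7   s7  s6 
(> = start, * = accepting)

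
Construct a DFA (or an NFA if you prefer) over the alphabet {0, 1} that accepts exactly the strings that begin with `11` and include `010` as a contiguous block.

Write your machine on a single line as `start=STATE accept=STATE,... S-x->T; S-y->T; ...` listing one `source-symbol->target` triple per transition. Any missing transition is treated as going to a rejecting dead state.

start=q0; accept=q6; q0-0->q1; q0-1->q2; q1-0->q1; q1-1->q1; q2-0->q1; q2-1->q3; q3-0->q4; q3-1->q3; q4-0->q4; q4-1->q5; q5-0->q6; q5-1->q3; q6-0->q6; q6-1->q6

Handle the two conditions separately and then intersect. The first has 4 states tracking whether the input so far still matches the prefix `11`; the second has 4 states tracking whether and how much of `010` has been seen. A product state is a pair (one from each), accepting exactly when both do. Equivalent product states are then merged.
A 7-state machine:
        0   1  
>  q0   q1  q2 
   q1   q1  q1 
   q2   q1  q3 
   q3   q4  q3 
   q4   q4  q5 
   q5   q6  q3 
 * q6   q6  q6 
(> = start, * = accepting)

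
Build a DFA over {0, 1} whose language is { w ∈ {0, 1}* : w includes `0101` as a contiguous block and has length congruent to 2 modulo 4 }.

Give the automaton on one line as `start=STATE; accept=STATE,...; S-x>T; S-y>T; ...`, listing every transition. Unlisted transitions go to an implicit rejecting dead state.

start=q0; accept=q18; q0-0>q1; q0-1>q2; q1-0>q3; q1-1>q4; q2-0>q3; q2-1>q5; q3-0>q6; q3-1>q7; q4-0>q8; q4-1>q9; q5-0>q6; q5-1>q9; q6-0>q10; q6-1>q11; q7-0>q12; q7-1>q0; q8-0>q10; q8-1>q13; q9-0>q10; q9-1>q0; q10-0>q1; q10-1>q14; q11-0>q15; q11-1>q2; q12-0>q1; q12-1>q16; q13-0>q16; q13-1>q16; q14-0>q17; q14-1>q5; q15-0>q3; q15-1>q18; q16-0>q18; q16-1>q18; q17-0>q6; q17-1>q19; q18-0>q19; q18-1>q19; q19-0>q13; q19-1>q13

Run two small machines in parallel and take their product. One (5 states) tracks whether and how much of `0101` has been seen; the other (4 states) tracks the input length modulo 4. Each combined state is a pair, one component from each; accept when both components accept.
20 states suffice.
          0    1  
>  q0     q1   q2 
   q1     q3   q4 
   q2     q3   q5 
   q3     q6   q7 
   q4     q8   q9 
   q5     q6   q9 
   q6    q10  q11 
   q7    q12   q0 
   q8    q10  q13 
   q9    q10   q0 
   q10    q1  q14 
   q11   q15   q2 
   q12    q1  q16 
   q13   q16  q16 
   q14   q17   q5 
   q15    q3  q18 
   q16   q18  q18 
   q17    q6  q19 
 * q18   q19  q19 
   q19   q13  q13 
(> = start, * = accepting)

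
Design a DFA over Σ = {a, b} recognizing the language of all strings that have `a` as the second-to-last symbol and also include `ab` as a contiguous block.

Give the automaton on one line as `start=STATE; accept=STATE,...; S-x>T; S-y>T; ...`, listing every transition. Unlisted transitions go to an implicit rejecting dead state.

start=q0; accept=q2,q5; q0-a>q1; q0-b>q0; q1-a>q1; q1-b>q2; q2-a>q3; q2-b>q4; q3-a>q5; q3-b>q2; q4-a>q3; q4-b>q4; q5-a>q5; q5-b>q2

Build one automaton per condition and run them in lockstep. The first has 7 states tracking the last 2 symbols read; the second has 3 states tracking whether and how much of `ab` has been seen. A product state is a pair (one from each), accepting exactly when both do. Minimizing collapses redundant product states.
        a   b  
>  q0   q1  q0 
   q1   q1  q2 
 * q2   q3  q4 
   q3   q5  q2 
   q4   q3  q4 
 * q5   q5  q2 
(> = start, * = accepting)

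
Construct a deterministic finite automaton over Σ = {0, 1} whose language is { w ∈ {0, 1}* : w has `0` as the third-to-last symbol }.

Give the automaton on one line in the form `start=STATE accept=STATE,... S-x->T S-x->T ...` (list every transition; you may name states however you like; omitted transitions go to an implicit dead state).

A DFA must remember the last 3 symbols (since which symbol is third-to-last isn't known until the input ends). Use one state per possible window of the last ≤3 symbols; accept from those whose window starts with `0`.
          0    1  
>  q0     q1   q2 
   q1     q3   q4 
   q2     q5   q6 
   q3     q7   q8 
   q4     q9  q10 
   q5    q11  q12 
   q6    q13  q14 
 * q7     q7   q8 
 * q8     q9  q10 
 * q9    q11  q12 
 * q10   q13  q14 
   q11    q7   q8 
   q12    q9  q10 
   q13   q11  q12 
   q14   q13  q14 
(> = start, * = accepting)

start=q0 accept=q7,q8,q9,q10 q0-0->q1 q0-1->q2 q1-0->q3 q1-1->q4 q2-0->q5 q2-1->q6 q3-0->q7 q3-1->q8 q4-0->q9 q4-1->q10 q5-0->q11 q5-1->q12 q6-0->q13 q6-1->q14 q7-0->q7 q7-1->q8 q8-0->q9 q8-1->q10 q9-0->q11 q9-1->q12 q10-0->q13 q10-1->q14 q11-0->q7 q11-1->q8 q12-0->q9 q12-1->q10 q13-0->q11 q13-1->q12 q14-0->q13 q14-1->q14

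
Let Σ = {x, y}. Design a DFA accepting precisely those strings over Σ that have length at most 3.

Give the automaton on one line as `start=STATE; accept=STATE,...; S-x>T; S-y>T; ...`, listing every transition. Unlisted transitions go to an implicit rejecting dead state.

Count input length up to 4: every symbol moves from s0 toward s4, which means 'more than 3' and absorbs. Accept from {s0, s1, s2, s3}.
With 5 states:
        x   y  
>* s0   s1  s1 
 * s1   s2  s2 
 * s2   s3  s3 
 * s3   s4  s4 
   s4   s4  s4 
(> = start, * = accepting)

start=s0; accept=s0,s1,s2,s3; s0-x>s1; s0-y>s1; s1-x>s2; s1-y>s2; s2-x>s3; s2-y>s3; s3-x>s4; s3-y>s4; s4-x>s4; s4-y>s4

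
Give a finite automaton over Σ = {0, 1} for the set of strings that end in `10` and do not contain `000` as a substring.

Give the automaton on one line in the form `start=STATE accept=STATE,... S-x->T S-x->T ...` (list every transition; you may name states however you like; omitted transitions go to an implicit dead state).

Handle the two conditions separately and then intersect. The first has 3 states tracking how much of the suffix `10` has currently been matched; the second has 4 states tracking partial matches of the forbidden pattern `000`. A product state is a pair (one from each), accepting exactly when both do.
        0   1  
>  S0   S1  S2 
   S1   S3  S2 
   S2   S4  S2 
   S3   S5  S2 
 * S4   S3  S2 
   S5   S5  S6 
   S6   S7  S6 
   S7   S5  S6 
(> = start, * = accepting)

start=S0 accept=S4 S0-0->S1 S0-1->S2 S1-0->S3 S1-1->S2 S2-0->S4 S2-1->S2 S3-0->S5 S3-1->S2 S4-0->S3 S4-1->S2 S5-0->S5 S5-1->S6 S6-0->S7 S6-1->S6 S7-0->S5 S7-1->S6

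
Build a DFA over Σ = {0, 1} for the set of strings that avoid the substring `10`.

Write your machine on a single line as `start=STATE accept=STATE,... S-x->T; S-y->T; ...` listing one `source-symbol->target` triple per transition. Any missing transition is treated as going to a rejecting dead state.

Track partial matches of the forbidden pattern `10`. State s2 is a dead state reached once `10` has occurred; every other state accepts. s0 means no part of `10` is currently matched.
With 3 states:
        0   1  
>* s0   s0  s1 
 * s1   s2  s1 
   s2   s2  s2 
(> = start, * = accepting)

start=s0; accept=s0,s1; s0-0->s0; s0-1->s1; s1-0->s2; s1-1->s1; s2-0->s2; s2-1->s2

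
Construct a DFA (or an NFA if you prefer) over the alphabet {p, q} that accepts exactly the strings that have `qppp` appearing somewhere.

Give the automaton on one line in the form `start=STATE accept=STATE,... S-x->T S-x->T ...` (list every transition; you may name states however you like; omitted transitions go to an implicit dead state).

Track how much of `qppp` has been matched so far: state S0 is no progress, S4 is the absorbing accept state reached once `qppp` has occurred. Intermediate states record partial matches; on a mismatch, fall back to the longest reusable overlap.
        p   q  
>  S0   S0  S1 
   S1   S2  S1 
   S2   S3  S1 
   S3   S4  S1 
 * S4   S4  S4 
(> = start, * = accepting)

start=S0 accept=S4 S0-p->S0 S0-q->S1 S1-p->S2 S1-q->S1 S2-p->S3 S2-q->S1 S3-p->S4 S3-q->S1 S4-p->S4 S4-q->S4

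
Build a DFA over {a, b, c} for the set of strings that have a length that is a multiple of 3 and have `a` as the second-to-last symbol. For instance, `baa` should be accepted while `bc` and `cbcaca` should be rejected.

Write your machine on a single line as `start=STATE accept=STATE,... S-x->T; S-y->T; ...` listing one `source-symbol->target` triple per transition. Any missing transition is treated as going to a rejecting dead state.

start=q0; accept=q4; q0-a->q1; q0-b->q1; q0-c->q1; q1-a->q2; q1-b->q3; q1-c->q3; q2-a->q4; q2-b->q4; q2-c->q4; q3-a->q0; q3-b->q0; q3-c->q0; q4-a->q1; q4-b->q1; q4-c->q1

Build one automaton per condition and run them in lockstep. One (3 states) tracks the input length modulo 3; the other (13 states) tracks the last 2 symbols read. Each combined state is a pair, one component from each; accept when both components accept. After merging equivalent states the machine shrinks.
A 5-state machine:
        a   b   c  
>  q0   q1  q1  q1 
   q1   q2  q3  q3 
   q2   q4  q4  q4 
   q3   q0  q0  q0 
 * q4   q1  q1  q1 
(> = start, * = accepting)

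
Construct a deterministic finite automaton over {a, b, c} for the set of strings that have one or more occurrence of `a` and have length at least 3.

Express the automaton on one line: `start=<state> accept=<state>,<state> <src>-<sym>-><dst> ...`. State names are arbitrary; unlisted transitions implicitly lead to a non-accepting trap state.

start=q0 accept=q5 q0-a->q1 q0-b->q2 q0-c->q2 q1-a->q3 q1-b->q3 q1-c->q3 q2-a->q3 q2-b->q4 q2-c->q4 q3-a->q5 q3-b->q5 q3-c->q5 q4-a->q5 q4-b->q4 q4-c->q4 q5-a->q5 q5-b->q5 q5-c->q5

Handle the two conditions separately and then intersect. One (3 states) tracks the count of `a`s, saturating at 2; the other (5 states) tracks the input length, saturating at 4. Each combined state is a pair, one component from each; accept when both components accept. Equivalent product states are then merged.
A 6-state machine:
        a   b   c  
>  q0   q1  q2  q2 
   q1   q3  q3  q3 
   q2   q3  q4  q4 
   q3   q5  q5  q5 
   q4   q5  q4  q4 
 * q5   q5  q5  q5 
(> = start, * = accepting)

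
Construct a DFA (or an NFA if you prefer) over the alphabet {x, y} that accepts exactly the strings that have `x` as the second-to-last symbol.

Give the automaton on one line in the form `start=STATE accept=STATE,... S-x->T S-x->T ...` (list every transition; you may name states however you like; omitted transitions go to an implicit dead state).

start=q0 accept=q3,q4 q0-x->q1 q0-y->q2 q1-x->q3 q1-y->q4 q2-x->q5 q2-y->q6 q3-x->q3 q3-y->q4 q4-x->q5 q4-y->q6 q5-x->q3 q5-y->q4 q6-x->q5 q6-y->q6

Because acceptance depends on a position counted from the end, the machine has to buffer the most recent 2 symbols. Make each state the string of the last up-to-2 symbols read; on input `x` shift the window left and append `x`. Accept when the buffered window has length 2 and begins with `x`.
        x   y  
>  q0   q1  q2 
   q1   q3  q4 
   q2   q5  q6 
 * q3   q3  q4 
 * q4   q5  q6 
   q5   q3  q4 
   q6   q5  q6 
(> = start, * = accepting)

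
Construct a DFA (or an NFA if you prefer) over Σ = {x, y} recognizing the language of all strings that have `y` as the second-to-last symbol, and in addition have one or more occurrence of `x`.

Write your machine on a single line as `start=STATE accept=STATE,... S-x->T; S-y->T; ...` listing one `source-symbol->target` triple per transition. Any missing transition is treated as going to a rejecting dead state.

start=q0; accept=q4,q5; q0-x->q1; q0-y->q2; q1-x->q1; q1-y->q3; q2-x->q4; q2-y->q2; q3-x->q4; q3-y->q5; q4-x->q1; q4-y->q3; q5-x->q4; q5-y->q5

Run two small machines in parallel and take their product. The first has 7 states tracking the last 2 symbols read; the second has 3 states tracking the count of `x`s, saturating at 2. A product state is a pair (one from each), accepting exactly when both do. After merging equivalent states the machine shrinks.
A 6-state machine:
        x   y  
>  q0   q1  q2 
   q1   q1  q3 
   q2   q4  q2 
   q3   q4  q5 
 * q4   q1  q3 
 * q5   q4  q5 
(> = start, * = accepting)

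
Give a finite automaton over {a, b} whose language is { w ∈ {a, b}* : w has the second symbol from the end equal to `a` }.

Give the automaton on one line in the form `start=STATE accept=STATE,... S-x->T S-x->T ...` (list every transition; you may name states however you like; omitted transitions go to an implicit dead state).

start=q0 accept=q3,q4 q0-a->q1 q0-b->q2 q1-a->q3 q1-b->q4 q2-a->q5 q2-b->q6 q3-a->q3 q3-b->q4 q4-a->q5 q4-b->q6 q5-a->q3 q5-b->q4 q6-a->q5 q6-b->q6

Because acceptance depends on a position counted from the end, the machine has to buffer the most recent 2 symbols. Make each state the string of the last up-to-2 symbols read; on input `x` shift the window left and append `x`. Accept when the buffered window has length 2 and begins with `a`.
With 7 states:
        a   b  
>  q0   q1  q2 
   q1   q3  q4 
   q2   q5  q6 
 * q3   q3  q4 
 * q4   q5  q6 
   q5   q3  q4 
   q6   q5  q6 
(> = start, * = accepting)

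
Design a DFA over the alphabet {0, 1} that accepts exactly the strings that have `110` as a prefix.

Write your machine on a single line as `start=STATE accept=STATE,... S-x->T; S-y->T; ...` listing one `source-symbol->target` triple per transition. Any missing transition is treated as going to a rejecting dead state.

Check the first 3 symbols one by one: q0 through q2 record how many have matched `110` so far; any wrong symbol goes to the dead state q4. After all 3 match we enter the accepting sink q3.
With 5 states:
        0   1  
>  q0   q4  q1 
   q1   q4  q2 
   q2   q3  q4 
 * q3   q3  q3 
   q4   q4  q4 
(> = start, * = accepting)

start=q0; accept=q3; q0-0->q4; q0-1->q1; q1-0->q4; q1-1->q2; q2-0->q3; q2-1->q4; q3-0->q3; q3-1->q3; q4-0->q4; q4-1->q4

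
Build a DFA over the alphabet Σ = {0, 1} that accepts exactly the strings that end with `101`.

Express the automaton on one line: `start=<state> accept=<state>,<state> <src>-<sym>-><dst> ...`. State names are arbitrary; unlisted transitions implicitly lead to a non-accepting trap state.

Remember how much of `101` the current input suffix matches. State A means no match yet; B means the last symbol is `1`; C means the last 2 symbols are `10`; D means the last 3 symbols are `101`. Only D accepts. On a mismatch, fall back to the longest proper suffix that is still a prefix of `101`.
       0  1 
>  A   A  B 
   B   C  B 
   C   A  D 
 * D   C  B 
(> = start, * = accepting)

start=A accept=D A-0->A A-1->B B-0->C B-1->B C-0->A C-1->D D-0->C D-1->B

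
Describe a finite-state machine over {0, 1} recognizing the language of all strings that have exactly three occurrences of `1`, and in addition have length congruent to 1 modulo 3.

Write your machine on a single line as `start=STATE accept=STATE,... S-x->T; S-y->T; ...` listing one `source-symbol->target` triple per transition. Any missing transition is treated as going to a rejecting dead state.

start=q0; accept=q10; q0-0->q1; q0-1->q2; q1-0->q3; q1-1->q4; q2-0->q4; q2-1->q5; q3-0->q0; q3-1->q6; q4-0->q6; q4-1->q7; q5-0->q7; q5-1->q8; q6-0->q2; q6-1->q9; q7-0->q9; q7-1->q10; q8-0->q10; q8-1->q11; q9-0->q5; q9-1->q12; q10-0->q12; q10-1->q13; q11-0->q13; q11-1->q13; q12-0->q8; q12-1->q14; q13-0->q14; q13-1->q14; q14-0->q11; q14-1->q11

Handle the two conditions separately and then intersect. One (5 states) tracks the count of `1`s, saturating at 4; the other (3 states) tracks the input length modulo 3. Each combined state is a pair, one component from each; accept when both components accept.
          0    1  
>  q0     q1   q2 
   q1     q3   q4 
   q2     q4   q5 
   q3     q0   q6 
   q4     q6   q7 
   q5     q7   q8 
   q6     q2   q9 
   q7     q9  q10 
   q8    q10  q11 
   q9     q5  q12 
 * q10   q12  q13 
   q11   q13  q13 
   q12    q8  q14 
   q13   q14  q14 
   q14   q11  q11 
(> = start, * = accepting)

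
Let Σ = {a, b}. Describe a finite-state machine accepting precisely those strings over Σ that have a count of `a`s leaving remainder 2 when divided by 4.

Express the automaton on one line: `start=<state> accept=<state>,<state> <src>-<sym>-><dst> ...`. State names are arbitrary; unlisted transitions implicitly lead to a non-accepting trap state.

The only thing that matters is how many `a`s have appeared, reduced mod 4. Use one state per residue: s0 for 0, …, s3 for 3. Reading `a` moves to the next residue; anything else stays put. s2 is accepting.
        a   b  
>  s0   s1  s0 
   s1   s2  s1 
 * s2   s3  s2 
   s3   s0  s3 
(> = start, * = accepting)

start=s0 accept=s2 s0-a->s1 s0-b->s0 s1-a->s2 s1-b->s1 s2-a->s3 s2-b->s2 s3-a->s0 s3-b->s3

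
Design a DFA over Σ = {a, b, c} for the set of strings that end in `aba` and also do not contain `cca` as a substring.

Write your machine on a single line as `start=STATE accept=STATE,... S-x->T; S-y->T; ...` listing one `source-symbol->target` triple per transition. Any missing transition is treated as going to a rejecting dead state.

start=q0; accept=q5; q0-a->q1; q0-b->q0; q0-c->q2; q1-a->q1; q1-b->q3; q1-c->q2; q2-a->q1; q2-b->q0; q2-c->q4; q3-a->q5; q3-b->q0; q3-c->q2; q4-a->q6; q4-b->q0; q4-c->q4; q5-a->q1; q5-b->q3; q5-c->q2; q6-a->q6; q6-b->q7; q6-c->q8; q7-a->q9; q7-b->q8; q7-c->q8; q8-a->q6; q8-b->q8; q8-c->q8; q9-a->q6; q9-b->q7; q9-c->q8

Build one automaton per condition and run them in lockstep. The first has 4 states tracking how much of the suffix `aba` has currently been matched; the second has 4 states tracking partial matches of the forbidden pattern `cca`. A product state is a pair (one from each), accepting exactly when both do.
10 states suffice.
        a   b   c  
>  q0   q1  q0  q2 
   q1   q1  q3  q2 
   q2   q1  q0  q4 
   q3   q5  q0  q2 
   q4   q6  q0  q4 
 * q5   q1  q3  q2 
   q6   q6  q7  q8 
   q7   q9  q8  q8 
   q8   q6  q8  q8 
   q9   q6  q7  q8 
(> = start, * = accepting)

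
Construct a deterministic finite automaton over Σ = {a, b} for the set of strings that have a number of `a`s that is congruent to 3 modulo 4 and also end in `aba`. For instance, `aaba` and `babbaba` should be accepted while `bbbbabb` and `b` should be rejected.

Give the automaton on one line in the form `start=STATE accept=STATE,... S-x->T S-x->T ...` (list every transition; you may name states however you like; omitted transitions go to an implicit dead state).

start=s0 accept=s5 s0-a->s1 s0-b->s0 s1-a->s2 s1-b->s1 s2-a->s3 s2-b->s4 s3-a->s0 s3-b->s3 s4-a->s5 s4-b->s6 s5-a->s0 s5-b->s3 s6-a->s3 s6-b->s6

Run two small machines in parallel and take their product. One (4 states) tracks the count of `a`s modulo 4; the other (4 states) tracks how much of the suffix `aba` has currently been matched. Each combined state is a pair, one component from each; accept when both components accept. Minimizing collapses redundant product states.
A 7-state machine:
        a   b  
>  s0   s1  s0 
   s1   s2  s1 
   s2   s3  s4 
   s3   s0  s3 
   s4   s5  s6 
 * s5   s0  s3 
   s6   s3  s6 
(> = start, * = accepting)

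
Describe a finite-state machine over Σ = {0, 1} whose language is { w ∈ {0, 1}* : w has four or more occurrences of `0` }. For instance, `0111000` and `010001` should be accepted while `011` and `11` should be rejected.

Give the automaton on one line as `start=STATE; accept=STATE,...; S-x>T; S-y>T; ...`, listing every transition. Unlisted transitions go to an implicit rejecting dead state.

Count `0`s, saturating at 5: states q0 through q4 mean 0 through 4 `0`s seen; q5 means more than 4. Each `0` increments (capped at q5); other symbols loop. Accept from {q4, q5}.
A 6-state machine:
        0   1  
>  q0   q1  q0 
   q1   q2  q1 
   q2   q3  q2 
   q3   q4  q3 
 * q4   q5  q4 
 * q5   q5  q5 
(> = start, * = accepting)

start=q0; accept=q4,q5; q0-0>q1; q0-1>q0; q1-0>q2; q1-1>q1; q2-0>q3; q2-1>q2; q3-0>q4; q3-1>q3; q4-0>q5; q4-1>q4; q5-0>q5; q5-1>q5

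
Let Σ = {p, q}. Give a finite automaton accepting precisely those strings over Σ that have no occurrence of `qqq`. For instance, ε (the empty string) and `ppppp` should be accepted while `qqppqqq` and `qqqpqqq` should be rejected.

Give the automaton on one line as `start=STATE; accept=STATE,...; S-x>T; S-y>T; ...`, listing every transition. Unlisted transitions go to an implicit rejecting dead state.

Track partial matches of the forbidden pattern `qqq`. State S3 is a dead state reached once `qqq` has occurred; every other state accepts. S0 means no part of `qqq` is currently matched.
A 4-state machine:
        p   q  
>* S0   S0  S1 
 * S1   S0  S2 
 * S2   S0  S3 
   S3   S3  S3 
(> = start, * = accepting)

start=S0; accept=S0,S1,S2; S0-p>S0; S0-q>S1; S1-p>S0; S1-q>S2; S2-p>S0; S2-q>S3; S3-p>S3; S3-q>S3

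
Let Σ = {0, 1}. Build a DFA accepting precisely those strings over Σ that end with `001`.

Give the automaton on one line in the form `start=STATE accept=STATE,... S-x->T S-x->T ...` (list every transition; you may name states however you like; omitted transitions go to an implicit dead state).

Let each state record the length of the longest suffix of the input read so far that is also a prefix of `001`. s1 means the last symbol is `0`; s2 means the last 2 symbols are `00`; s3 means the last 3 symbols are `001`. Accept only at s3, where the string currently ends in `001`.
A 4-state machine:
        0   1  
>  s0   s1  s0 
   s1   s2  s0 
   s2   s2  s3 
 * s3   s1  s0 
(> = start, * = accepting)

start=s0 accept=s3 s0-0->s1 s0-1->s0 s1-0->s2 s1-1->s0 s2-0->s2 s2-1->s3 s3-0->s1 s3-1->s0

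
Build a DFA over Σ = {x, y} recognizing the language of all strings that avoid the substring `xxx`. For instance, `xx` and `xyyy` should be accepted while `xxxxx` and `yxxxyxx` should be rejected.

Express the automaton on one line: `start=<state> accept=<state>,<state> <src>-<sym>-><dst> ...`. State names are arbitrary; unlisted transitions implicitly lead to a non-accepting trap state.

start=S0 accept=S0,S1,S2 S0-x->S1 S0-y->S0 S1-x->S2 S1-y->S0 S2-x->S3 S2-y->S0 S3-x->S3 S3-y->S3

Track partial matches of the forbidden pattern `xxx`. State S3 is a dead state reached once `xxx` has occurred; every other state accepts. S0 means no part of `xxx` is currently matched.
A 4-state machine:
        x   y  
>* S0   S1  S0 
 * S1   S2  S0 
 * S2   S3  S0 
   S3   S3  S3 
(> = start, * = accepting)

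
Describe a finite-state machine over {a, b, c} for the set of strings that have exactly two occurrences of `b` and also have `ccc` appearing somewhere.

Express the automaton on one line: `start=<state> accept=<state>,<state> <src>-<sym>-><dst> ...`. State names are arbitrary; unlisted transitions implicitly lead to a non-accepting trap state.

start=s0 accept=s12 s0-a->s0 s0-b->s1 s0-c->s2 s1-a->s1 s1-b->s3 s1-c->s4 s2-a->s0 s2-b->s1 s2-c->s5 s3-a->s3 s3-b->s6 s3-c->s7 s4-a->s1 s4-b->s3 s4-c->s8 s5-a->s0 s5-b->s1 s5-c->s9 s6-a->s6 s6-b->s6 s6-c->s6 s7-a->s3 s7-b->s6 s7-c->s10 s8-a->s1 s8-b->s3 s8-c->s11 s9-a->s9 s9-b->s11 s9-c->s9 s10-a->s3 s10-b->s6 s10-c->s12 s11-a->s11 s11-b->s12 s11-c->s11 s12-a->s12 s12-b->s6 s12-c->s12

Run two small machines in parallel and take their product. One (4 states) tracks the count of `b`s, saturating at 3; the other (4 states) tracks whether and how much of `ccc` has been seen. Each combined state is a pair, one component from each; accept when both components accept. Equivalent product states are then merged.
13 states suffice.
          a    b    c  
>  s0     s0   s1   s2 
   s1     s1   s3   s4 
   s2     s0   s1   s5 
   s3     s3   s6   s7 
   s4     s1   s3   s8 
   s5     s0   s1   s9 
   s6     s6   s6   s6 
   s7     s3   s6  s10 
   s8     s1   s3  s11 
   s9     s9  s11   s9 
   s10    s3   s6  s12 
   s11   s11  s12  s11 
 * s12   s12   s6  s12 
(> = start, * = accepting)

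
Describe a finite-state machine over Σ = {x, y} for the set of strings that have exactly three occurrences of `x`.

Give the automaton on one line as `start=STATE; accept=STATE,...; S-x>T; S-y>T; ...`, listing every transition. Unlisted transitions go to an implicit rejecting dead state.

start=S0; accept=S3; S0-x>S1; S0-y>S0; S1-x>S2; S1-y>S1; S2-x>S3; S2-y>S2; S3-x>S4; S3-y>S3; S4-x>S4; S4-y>S4

Only the number of `x`s matters, and only up to 4. Make a chain S0 → S1 → S2 → S3 → S4 advanced by each `x` (with S4 absorbing); every other symbol self-loops. The accepting set is {S3}.
With 5 states:
        x   y  
>  S0   S1  S0 
   S1   S2  S1 
   S2   S3  S2 
 * S3   S4  S3 
   S4   S4  S4 
(> = start, * = accepting)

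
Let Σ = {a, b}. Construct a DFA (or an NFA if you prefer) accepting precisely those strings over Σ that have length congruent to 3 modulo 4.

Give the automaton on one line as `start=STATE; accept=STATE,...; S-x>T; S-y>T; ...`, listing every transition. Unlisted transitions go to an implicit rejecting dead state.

Count input length modulo 4: every symbol advances one step around the cycle s0 → s1 → s2 → s3 → s0. Accept at s3.
4 states suffice.
        a   b  
>  s0   s1  s1 
   s1   s2  s2 
   s2   s3  s3 
 * s3   s0  s0 
(> = start, * = accepting)

start=s0; accept=s3; s0-a>s1; s0-b>s1; s1-a>s2; s1-b>s2; s2-a>s3; s2-b>s3; s3-a>s0; s3-b>s0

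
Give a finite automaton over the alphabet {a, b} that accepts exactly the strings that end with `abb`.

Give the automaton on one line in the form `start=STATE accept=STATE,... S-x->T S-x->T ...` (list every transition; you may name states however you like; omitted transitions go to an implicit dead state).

Let each state record the length of the longest suffix of the input read so far that is also a prefix of `abb`. q1 means the last symbol is `a`; q2 means the last 2 symbols are `ab`; q3 means the last 3 symbols are `abb`. Accept only at q3, where the string currently ends in `abb`.
With 4 states:
        a   b  
>  q0   q1  q0 
   q1   q1  q2 
   q2   q1  q3 
 * q3   q1  q0 
(> = start, * = accepting)

start=q0 accept=q3 q0-a->q1 q0-b->q0 q1-a->q1 q1-b->q2 q2-a->q1 q2-b->q3 q3-a->q1 q3-b->q0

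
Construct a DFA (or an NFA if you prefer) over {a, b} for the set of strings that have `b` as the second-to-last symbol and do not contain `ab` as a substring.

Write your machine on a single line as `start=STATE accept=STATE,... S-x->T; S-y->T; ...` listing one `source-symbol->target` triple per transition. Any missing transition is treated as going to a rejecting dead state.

start=s0; accept=s3,s4; s0-a->s1; s0-b->s2; s1-a->s1; s1-b->s1; s2-a->s3; s2-b->s4; s3-a->s1; s3-b->s1; s4-a->s3; s4-b->s4

Run two small machines in parallel and take their product. The first has 7 states tracking the last 2 symbols read; the second has 3 states tracking partial matches of the forbidden pattern `ab`. A product state is a pair (one from each), accepting exactly when both do. Equivalent product states are then merged.
A 5-state machine:
        a   b  
>  s0   s1  s2 
   s1   s1  s1 
   s2   s3  s4 
 * s3   s1  s1 
 * s4   s3  s4 
(> = start, * = accepting)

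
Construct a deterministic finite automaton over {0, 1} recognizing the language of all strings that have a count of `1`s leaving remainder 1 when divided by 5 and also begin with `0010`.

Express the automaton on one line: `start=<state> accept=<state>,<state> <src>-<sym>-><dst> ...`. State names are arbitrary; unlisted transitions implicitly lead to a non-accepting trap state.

start=s0 accept=s5 s0-0->s1 s0-1->s2 s1-0->s3 s1-1->s2 s2-0->s2 s2-1->s2 s3-0->s2 s3-1->s4 s4-0->s5 s4-1->s2 s5-0->s5 s5-1->s6 s6-0->s6 s6-1->s7 s7-0->s7 s7-1->s8 s8-0->s8 s8-1->s9 s9-0->s9 s9-1->s5

Run two small machines in parallel and take their product. One (5 states) tracks the count of `1`s modulo 5; the other (6 states) tracks whether the input so far still matches the prefix `0010`. Each combined state is a pair, one component from each; accept when both components accept. After merging equivalent states the machine shrinks.
10 states suffice.
        0   1  
>  s0   s1  s2 
   s1   s3  s2 
   s2   s2  s2 
   s3   s2  s4 
   s4   s5  s2 
 * s5   s5  s6 
   s6   s6  s7 
   s7   s7  s8 
   s8   s8  s9 
   s9   s9  s5 
(> = start, * = accepting)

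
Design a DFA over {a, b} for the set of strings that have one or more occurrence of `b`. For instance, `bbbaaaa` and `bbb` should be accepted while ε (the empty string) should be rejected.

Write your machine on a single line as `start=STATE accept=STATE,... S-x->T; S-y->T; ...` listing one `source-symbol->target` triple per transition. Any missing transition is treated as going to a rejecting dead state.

Only the number of `b`s matters, and only up to 2. Make a chain q0 → q1 → q2 advanced by each `b` (with q2 absorbing); every other symbol self-loops. The accepting set is {q1, q2}.
3 states suffice.
        a   b  
>  q0   q0  q1 
 * q1   q1  q2 
 * q2   q2  q2 
(> = start, * = accepting)

start=q0; accept=q1,q2; q0-a->q0; q0-b->q1; q1-a->q1; q1-b->q2; q2-a->q2; q2-b->q2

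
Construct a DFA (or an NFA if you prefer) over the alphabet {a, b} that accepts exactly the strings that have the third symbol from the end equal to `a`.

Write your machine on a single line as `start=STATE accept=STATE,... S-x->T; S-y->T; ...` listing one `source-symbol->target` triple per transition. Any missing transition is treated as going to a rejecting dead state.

A DFA must remember the last 3 symbols (since which symbol is third-to-last isn't known until the input ends). Use one state per possible window of the last ≤3 symbols; accept from those whose window starts with `a`.
A 15-state machine:
          a    b  
>  S0     S1   S2 
   S1     S3   S4 
   S2     S5   S6 
   S3     S7   S8 
   S4     S9  S10 
   S5    S11  S12 
   S6    S13  S14 
 * S7     S7   S8 
 * S8     S9  S10 
 * S9    S11  S12 
 * S10   S13  S14 
   S11    S7   S8 
   S12    S9  S10 
   S13   S11  S12 
   S14   S13  S14 
(> = start, * = accepting)

start=S0; accept=S7,S8,S9,S10; S0-a->S1; S0-b->S2; S1-a->S3; S1-b->S4; S2-a->S5; S2-b->S6; S3-a->S7; S3-b->S8; S4-a->S9; S4-b->S10; S5-a->S11; S5-b->S12; S6-a->S13; S6-b->S14; S7-a->S7; S7-b->S8; S8-a->S9; S8-b->S10; S9-a->S11; S9-b->S12; S10-a->S13; S10-b->S14; S11-a->S7; S11-b->S8; S12-a->S9; S12-b->S10; S13-a->S11; S13-b->S12; S14-a->S13; S14-b->S14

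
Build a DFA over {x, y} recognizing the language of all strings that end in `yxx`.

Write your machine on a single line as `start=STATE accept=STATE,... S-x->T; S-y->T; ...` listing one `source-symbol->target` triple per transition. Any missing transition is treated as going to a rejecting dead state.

start=q0; accept=q3; q0-x->q0; q0-y->q1; q1-x->q2; q1-y->q1; q2-x->q3; q2-y->q1; q3-x->q0; q3-y->q1

Let each state record the length of the longest suffix of the input read so far that is also a prefix of `yxx`. q1 means the last symbol is `y`; q2 means the last 2 symbols are `yx`; q3 means the last 3 symbols are `yxx`. Accept only at q3, where the string currently ends in `yxx`.
        x   y  
>  q0   q0  q1 
   q1   q2  q1 
   q2   q3  q1 
 * q3   q0  q1 
(> = start, * = accepting)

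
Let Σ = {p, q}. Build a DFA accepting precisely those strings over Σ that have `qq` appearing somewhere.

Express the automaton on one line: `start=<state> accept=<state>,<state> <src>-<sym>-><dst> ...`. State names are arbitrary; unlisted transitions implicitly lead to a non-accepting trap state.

Track how much of `qq` has been matched so far: state s0 is no progress, s2 is the absorbing accept state reached once `qq` has occurred. Intermediate states record partial matches; on a mismatch, fall back to the longest reusable overlap.
3 states suffice.
        p   q  
>  s0   s0  s1 
   s1   s0  s2 
 * s2   s2  s2 
(> = start, * = accepting)

start=s0 accept=s2 s0-p->s0 s0-q->s1 s1-p->s0 s1-q->s2 s2-p->s2 s2-q->s2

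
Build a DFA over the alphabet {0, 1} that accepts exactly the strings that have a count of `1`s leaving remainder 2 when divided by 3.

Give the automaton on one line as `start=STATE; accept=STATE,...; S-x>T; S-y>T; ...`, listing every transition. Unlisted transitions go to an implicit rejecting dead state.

The only thing that matters is how many `1`s have appeared, reduced mod 3. Use one state per residue: s0 for 0, …, s2 for 2. Reading `1` moves to the next residue; anything else stays put. s2 is accepting.
A 3-state machine:
        0   1  
>  s0   s0  s1 
   s1   s1  s2 
 * s2   s2  s0 
(> = start, * = accepting)

start=s0; accept=s2; s0-0>s0; s0-1>s1; s1-0>s1; s1-1>s2; s2-0>s2; s2-1>s0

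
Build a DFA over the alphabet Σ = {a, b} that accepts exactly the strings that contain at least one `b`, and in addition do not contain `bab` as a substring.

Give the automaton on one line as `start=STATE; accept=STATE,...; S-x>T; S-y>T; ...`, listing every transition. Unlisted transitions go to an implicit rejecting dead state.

Build one automaton per condition and run them in lockstep. One (3 states) tracks the count of `b`s, saturating at 2; the other (4 states) tracks partial matches of the forbidden pattern `bab`. Each combined state is a pair, one component from each; accept when both components accept. Minimizing collapses redundant product states.
5 states suffice.
        a   b  
>  q0   q0  q1 
 * q1   q2  q1 
 * q2   q3  q4 
 * q3   q3  q1 
   q4   q4  q4 
(> = start, * = accepting)

start=q0; accept=q1,q2,q3; q0-a>q0; q0-b>q1; q1-a>q2; q1-b>q1; q2-a>q3; q2-b>q4; q3-a>q3; q3-b>q1; q4-a>q4; q4-b>q4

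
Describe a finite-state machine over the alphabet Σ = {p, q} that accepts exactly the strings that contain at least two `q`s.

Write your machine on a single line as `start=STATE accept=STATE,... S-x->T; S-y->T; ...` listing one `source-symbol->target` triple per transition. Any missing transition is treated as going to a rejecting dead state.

start=s0; accept=s2,s3; s0-p->s0; s0-q->s1; s1-p->s1; s1-q->s2; s2-p->s2; s2-q->s3; s3-p->s3; s3-q->s3

Only the number of `q`s matters, and only up to 3. Make a chain s0 → s1 → s2 → s3 advanced by each `q` (with s3 absorbing); every other symbol self-loops. The accepting set is {s2, s3}.
        p   q  
>  s0   s0  s1 
   s1   s1  s2 
 * s2   s2  s3 
 * s3   s3  s3 
(> = start, * = accepting)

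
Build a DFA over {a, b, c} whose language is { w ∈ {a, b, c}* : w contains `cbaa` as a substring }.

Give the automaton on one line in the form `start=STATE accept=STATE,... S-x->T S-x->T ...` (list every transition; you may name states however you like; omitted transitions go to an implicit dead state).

start=q0 accept=q4 q0-a->q0 q0-b->q0 q0-c->q1 q1-a->q0 q1-b->q2 q1-c->q1 q2-a->q3 q2-b->q0 q2-c->q1 q3-a->q4 q3-b->q0 q3-c->q1 q4-a->q4 q4-b->q4 q4-c->q4

States q0..q3 record the length of the longest prefix of `cbaa` that matches the current input suffix. Reaching q4 means `cbaa` has been seen, and we stay there forever. Accept from q4.
A 5-state machine:
        a   b   c  
>  q0   q0  q0  q1 
   q1   q0  q2  q1 
   q2   q3  q0  q1 
   q3   q4  q0  q1 
 * q4   q4  q4  q4 
(> = start, * = accepting)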